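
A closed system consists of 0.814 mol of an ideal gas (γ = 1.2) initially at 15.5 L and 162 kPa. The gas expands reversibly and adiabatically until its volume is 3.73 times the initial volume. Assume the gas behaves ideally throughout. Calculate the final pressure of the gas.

33.4 kPa

T₁ = P₁V₁/(nR) = 162×15.5/(0.814×8.314) = 371 K.
Adiabatic: TV^(γ−1) = const ⇒ T₂ = 371×(0.268)^0.200 = 285 K; PV^γ = const ⇒ P₂ = 33.4 kPa.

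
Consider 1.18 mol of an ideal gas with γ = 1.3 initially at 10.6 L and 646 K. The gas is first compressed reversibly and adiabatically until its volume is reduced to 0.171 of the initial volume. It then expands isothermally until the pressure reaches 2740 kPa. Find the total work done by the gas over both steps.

P₁ = nRT₁/V₁ = 1.18×8.314×646/10.6 = 598 kPa.
Step 1 — Adiabatic: TV^(γ−1) = const ⇒ T₂ = 646×(5.85)^0.300 = 1100 K; PV^γ = const ⇒ P₂ = 5940 kPa.
ΔU = nCvΔT = 1.18×27.7×(1100−646) = 14800 J.
Q = 0 for an adiabatic process, so W = −ΔU = -14800 J.
State after step 1: P = 5940 kPa, V = 1.81 L, T = 1100 K.
Step 2 — Isothermal: T stays 1100 K; PV = const ⇒ V₂ = 3.93 L, P₂ = 2740 kPa.
ΔU = 0 (ideal gas, T constant).
W = nRT ln(V₂/V₁) = 1.18×8.314×1100×ln(2.17) = 8330 J.
Q = ΔU + W = 8330 J.
Net over both steps: W = -6430 J, Q = 8330 J, ΔU = 14800 J.

-6430 J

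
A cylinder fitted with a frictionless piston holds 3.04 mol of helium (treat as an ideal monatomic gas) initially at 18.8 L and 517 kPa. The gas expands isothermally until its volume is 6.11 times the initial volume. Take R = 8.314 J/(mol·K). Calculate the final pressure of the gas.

T₁ = P₁V₁/(nR) = 517×18.8/(3.04×8.314) = 385 K.
Isothermal: T stays 385 K; PV = const ⇒ V₂ = 115 L, P₂ = 84.6 kPa.

84.6 kPa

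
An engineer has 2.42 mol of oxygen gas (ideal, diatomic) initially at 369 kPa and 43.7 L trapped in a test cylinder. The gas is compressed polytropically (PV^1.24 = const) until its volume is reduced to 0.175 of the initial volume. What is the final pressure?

3200 kPa

T₁ = P₁V₁/(nR) = 369×43.7/(2.42×8.314) = 801 K.
Polytropic n=1.24: T₂ = T₁(V₁/V₂)^(n−1) = 801×(5.71)^0.24 = 1220 K; P₂ = P₁(V₁/V₂)^n = 3200 kPa.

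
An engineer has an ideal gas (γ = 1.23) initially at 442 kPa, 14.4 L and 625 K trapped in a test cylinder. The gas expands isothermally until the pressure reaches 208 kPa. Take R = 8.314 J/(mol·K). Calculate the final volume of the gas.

30.6 L

Isothermal: T stays 625 K; PV = const ⇒ V₂ = 30.6 L, P₂ = 208 kPa.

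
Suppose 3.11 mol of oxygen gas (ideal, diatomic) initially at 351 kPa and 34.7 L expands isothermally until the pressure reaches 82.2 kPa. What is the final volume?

T₁ = P₁V₁/(nR) = 351×34.7/(3.11×8.314) = 471 K.
Isothermal: T stays 471 K; PV = const ⇒ V₂ = 148 L, P₂ = 82.2 kPa.

148 L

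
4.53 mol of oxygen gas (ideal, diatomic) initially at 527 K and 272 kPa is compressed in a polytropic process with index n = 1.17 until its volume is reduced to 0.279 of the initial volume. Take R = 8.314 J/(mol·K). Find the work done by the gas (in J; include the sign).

V₁ = nRT₁/P₁ = 4.53×8.314×527/272 = 73.0 L.
Polytropic n=1.17: T₂ = T₁(V₁/V₂)^(n−1) = 527×(3.58)^0.17 = 655 K; P₂ = P₁(V₁/V₂)^n = 1210 kPa.
W = (P₁V₁−P₂V₂)/(n−1) = (272×73.0−1210×20.4)/0.17 = -28300 J.

-28300 J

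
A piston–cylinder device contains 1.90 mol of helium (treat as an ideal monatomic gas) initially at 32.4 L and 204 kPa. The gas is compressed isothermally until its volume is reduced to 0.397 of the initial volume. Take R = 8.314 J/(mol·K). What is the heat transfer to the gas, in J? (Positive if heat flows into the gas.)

-6110 J

T₁ = P₁V₁/(nR) = 204×32.4/(1.90×8.314) = 418 K.
Isothermal: T stays 418 K; PV = const ⇒ V₂ = 12.9 L, P₂ = 514 kPa.
ΔU = 0 (ideal gas, T constant).
W = nRT ln(V₂/V₁) = 1.90×8.314×418×ln(0.397) = -6110 J.
Q = ΔU + W = -6110 J.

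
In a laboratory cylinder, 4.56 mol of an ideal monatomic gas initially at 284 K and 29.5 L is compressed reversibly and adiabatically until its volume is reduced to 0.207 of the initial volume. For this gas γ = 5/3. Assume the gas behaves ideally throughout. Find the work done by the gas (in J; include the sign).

P₁ = nRT₁/V₁ = 4.56×8.314×284/29.5 = 365 kPa.
Adiabatic: TV^(γ−1) = const ⇒ T₂ = 284×(4.83)^0.667 = 812 K; PV^γ = const ⇒ P₂ = 5040 kPa.
ΔU = nCvΔT = 4.56×12.5×(812−284) = 30000 J.
Q = 0 for an adiabatic process, so W = −ΔU = -30000 J.

-30000 J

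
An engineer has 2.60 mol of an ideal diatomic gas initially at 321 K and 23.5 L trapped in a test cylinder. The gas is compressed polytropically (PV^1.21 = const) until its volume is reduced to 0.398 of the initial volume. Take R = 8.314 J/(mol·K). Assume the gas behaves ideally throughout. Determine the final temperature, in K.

P₁ = nRT₁/V₁ = 2.60×8.314×321/23.5 = 295 kPa.
Polytropic n=1.21: T₂ = T₁(V₁/V₂)^(n−1) = 321×(2.51)^0.21 = 390 K; P₂ = P₁(V₁/V₂)^n = 900 kPa.

390 K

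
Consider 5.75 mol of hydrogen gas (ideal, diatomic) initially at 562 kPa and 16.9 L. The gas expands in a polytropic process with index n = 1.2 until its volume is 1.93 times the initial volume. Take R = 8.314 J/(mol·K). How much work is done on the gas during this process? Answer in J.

T₁ = P₁V₁/(nR) = 562×16.9/(5.75×8.314) = 199 K.
Polytropic n=1.2: T₂ = T₁(V₁/V₂)^(n−1) = 199×(0.518)^0.20 = 174 K; P₂ = P₁(V₁/V₂)^n = 255 kPa.
W = (P₁V₁−P₂V₂)/(n−1) = (562×16.9−255×32.6)/0.20 = 5850 J.
Work done on the gas = −W_by = -5850 J.

-5850 J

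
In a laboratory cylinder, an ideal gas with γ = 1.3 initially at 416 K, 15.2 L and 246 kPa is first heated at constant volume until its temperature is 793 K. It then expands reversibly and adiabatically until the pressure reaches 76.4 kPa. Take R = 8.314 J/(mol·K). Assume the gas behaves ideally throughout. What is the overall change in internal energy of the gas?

3170 J

n = P₁V₁/(RT₁) = 246×15.2/(8.314×416) = 1.08 mol.
Step 1 — Isochoric: V stays 15.2 L; P/T = const ⇒ T₂ = 793 K, P₂ = 469 kPa.
W = 0 (no volume change).
ΔU = nCvΔT = 1.08×27.7×(793−416) = 11300 J.
Q = ΔU = 11300 J.
State after step 1: P = 469 kPa, V = 15.2 L, T = 793 K.
Step 2 — Adiabatic: T₂/T₁ = (P₂/P₁)^((γ−1)/γ) ⇒ T₂ = 793×(0.163)^0.231 = 522 K; V₂ = 61.4 L.
ΔU = nCvΔT = 1.08×27.7×(522−793) = -8130 J.
Q = 0 for an adiabatic process, so W = −ΔU = 8130 J.
Net over both steps: W = 8130 J, Q = 11300 J, ΔU = 3170 J.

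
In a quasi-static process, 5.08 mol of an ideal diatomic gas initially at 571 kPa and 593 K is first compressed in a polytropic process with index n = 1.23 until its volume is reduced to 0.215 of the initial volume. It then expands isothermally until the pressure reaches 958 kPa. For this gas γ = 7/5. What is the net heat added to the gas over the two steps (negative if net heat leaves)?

V₁ = nRT₁/P₁ = 5.08×8.314×593/571 = 43.9 L.
Step 1 — Polytropic n=1.23: T₂ = T₁(V₁/V₂)^(n−1) = 593×(4.65)^0.23 = 844 K; P₂ = P₁(V₁/V₂)^n = 3780 kPa.
W = (P₁V₁−P₂V₂)/(n−1) = (571×43.9−3780×9.43)/0.23 = -46200 J.
ΔU = nCvΔT = 5.08×20.8×(844−593) = 26600 J.
Q = ΔU + W = -19600 J.
State after step 1: P = 3780 kPa, V = 9.43 L, T = 844 K.
Step 2 — Isothermal: T stays 844 K; PV = const ⇒ V₂ = 37.2 L, P₂ = 958 kPa.
ΔU = 0 (ideal gas, T constant).
W = nRT ln(V₂/V₁) = 5.08×8.314×844×ln(3.95) = 49000 J.
Q = ΔU + W = 49000 J.
Net over both steps: W = 2800 J, Q = 29400 J, ΔU = 26600 J.

29400 J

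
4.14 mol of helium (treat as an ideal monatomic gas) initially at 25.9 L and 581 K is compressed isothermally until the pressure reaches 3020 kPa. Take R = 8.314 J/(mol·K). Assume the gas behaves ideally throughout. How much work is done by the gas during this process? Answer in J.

-27300 J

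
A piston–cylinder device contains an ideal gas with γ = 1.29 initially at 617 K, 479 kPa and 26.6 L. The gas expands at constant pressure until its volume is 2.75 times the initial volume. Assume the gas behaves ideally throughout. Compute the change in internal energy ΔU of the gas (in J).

76900 J

n = P₁V₁/(RT₁) = 479×26.6/(8.314×617) = 2.48 mol.
Isobaric: P stays 479 kPa; V/T = const ⇒ T₂ = 1700 K, V₂ = 73.2 L.
For an ideal gas ΔU = nCvΔT with Cv = R/(γ−1) = 28.7 J/(mol·K).
ΔU = 2.48×28.7×(1700−617) = 76900 J.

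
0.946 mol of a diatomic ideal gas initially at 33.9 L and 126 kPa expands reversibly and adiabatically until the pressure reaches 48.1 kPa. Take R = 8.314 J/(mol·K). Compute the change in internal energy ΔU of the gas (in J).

-2570 J

T₁ = P₁V₁/(nR) = 126×33.9/(0.946×8.314) = 543 K.
Adiabatic: T₂/T₁ = (P₂/P₁)^((γ−1)/γ) ⇒ T₂ = 543×(0.382)^0.286 = 412 K; V₂ = 67.4 L.
For an ideal gas ΔU = nCvΔT with Cv = (5/2)R = 20.8 J/(mol·K).
ΔU = 0.946×20.8×(412−543) = -2570 J.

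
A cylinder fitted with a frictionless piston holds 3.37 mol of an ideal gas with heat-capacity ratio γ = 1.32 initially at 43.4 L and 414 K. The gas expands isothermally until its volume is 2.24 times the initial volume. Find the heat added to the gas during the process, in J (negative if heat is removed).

9350 J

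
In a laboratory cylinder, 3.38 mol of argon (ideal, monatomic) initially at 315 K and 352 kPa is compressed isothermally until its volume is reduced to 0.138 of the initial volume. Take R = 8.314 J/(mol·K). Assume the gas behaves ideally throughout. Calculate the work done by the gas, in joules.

V₁ = nRT₁/P₁ = 3.38×8.314×315/352 = 25.1 L.
Isothermal: T stays 315 K; PV = const ⇒ V₂ = 3.47 L, P₂ = 2550 kPa.
W = nRT ln(V₂/V₁) = 3.38×8.314×315×ln(0.138) = -17500 J.

-17500 J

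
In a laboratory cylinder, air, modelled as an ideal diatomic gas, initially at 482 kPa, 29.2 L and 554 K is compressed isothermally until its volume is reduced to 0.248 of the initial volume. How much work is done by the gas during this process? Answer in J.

n = P₁V₁/(RT₁) = 482×29.2/(8.314×554) = 3.06 mol.
Isothermal: T stays 554 K; PV = const ⇒ V₂ = 7.24 L, P₂ = 1940 kPa.
W = nRT ln(V₂/V₁) = 3.06×8.314×554×ln(0.248) = -19600 J.

-19600 J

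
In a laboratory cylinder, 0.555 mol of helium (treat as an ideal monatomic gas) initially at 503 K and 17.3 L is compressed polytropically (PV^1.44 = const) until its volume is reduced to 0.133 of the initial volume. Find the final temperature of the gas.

1220 K

P₁ = nRT₁/V₁ = 0.555×8.314×503/17.3 = 134 kPa.
Polytropic n=1.44: T₂ = T₁(V₁/V₂)^(n−1) = 503×(7.52)^0.44 = 1220 K; P₂ = P₁(V₁/V₂)^n = 2450 kPa.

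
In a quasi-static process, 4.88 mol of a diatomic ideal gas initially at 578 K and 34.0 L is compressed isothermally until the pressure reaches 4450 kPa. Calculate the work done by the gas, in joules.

-43700 J

P₁ = nRT₁/V₁ = 4.88×8.314×578/34.0 = 690 kPa.
Isothermal: T stays 578 K; PV = const ⇒ V₂ = 5.27 L, P₂ = 4450 kPa.
W = nRT ln(V₂/V₁) = 4.88×8.314×578×ln(0.155) = -43700 J.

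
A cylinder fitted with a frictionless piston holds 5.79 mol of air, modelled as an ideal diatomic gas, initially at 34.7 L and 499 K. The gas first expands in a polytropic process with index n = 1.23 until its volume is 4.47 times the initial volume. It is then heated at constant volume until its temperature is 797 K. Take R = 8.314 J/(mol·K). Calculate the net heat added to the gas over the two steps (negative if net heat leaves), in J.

66300 J

P₁ = nRT₁/V₁ = 5.79×8.314×499/34.7 = 692 kPa.
Step 1 — Polytropic n=1.23: T₂ = T₁(V₁/V₂)^(n−1) = 499×(0.224)^0.23 = 354 K; P₂ = P₁(V₁/V₂)^n = 110 kPa.
W = (P₁V₁−P₂V₂)/(n−1) = (692×34.7−110×155)/0.23 = 30400 J.
ΔU = nCvΔT = 5.79×20.8×(354−499) = -17500 J.
Q = ΔU + W = 12900 J.
State after step 1: P = 110 kPa, V = 155 L, T = 354 K.
Step 2 — Isochoric: V stays 155 L; P/T = const ⇒ T₂ = 797 K, P₂ = 247 kPa.
W = 0 (no volume change).
ΔU = nCvΔT = 5.79×20.8×(797−354) = 53400 J.
Q = ΔU = 53400 J.
Net over both steps: W = 30400 J, Q = 66300 J, ΔU = 35900 J.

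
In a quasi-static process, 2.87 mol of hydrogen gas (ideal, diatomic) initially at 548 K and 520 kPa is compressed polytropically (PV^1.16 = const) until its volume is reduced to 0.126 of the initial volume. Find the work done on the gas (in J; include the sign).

V₁ = nRT₁/P₁ = 2.87×8.314×548/520 = 25.1 L.
Polytropic n=1.16: T₂ = T₁(V₁/V₂)^(n−1) = 548×(7.94)^0.16 = 763 K; P₂ = P₁(V₁/V₂)^n = 5750 kPa.
W = (P₁V₁−P₂V₂)/(n−1) = (520×25.1−5750×3.17)/0.16 = -32100 J.
Work done on the gas = −W_by = 32100 J.

32100 J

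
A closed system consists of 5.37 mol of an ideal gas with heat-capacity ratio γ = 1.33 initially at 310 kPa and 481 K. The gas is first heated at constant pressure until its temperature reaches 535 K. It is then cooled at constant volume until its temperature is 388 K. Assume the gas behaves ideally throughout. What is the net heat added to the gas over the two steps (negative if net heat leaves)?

-10200 J

V₁ = nRT₁/P₁ = 5.37×8.314×481/310 = 69.3 L.
Step 1 — Isobaric: P stays 310 kPa; V/T = const ⇒ T₂ = 535 K, V₂ = 77.1 L.
W = PΔV = 310×(77.1−69.3) kPa·L = 2410 J.
ΔU = nCvΔT = 5.37×25.2×(535−481) = 7310 J.
Q = ΔU + W = nCpΔT = 9720 J.
State after step 1: P = 310 kPa, V = 77.1 L, T = 535 K.
Step 2 — Isochoric: V stays 77.1 L; P/T = const ⇒ T₂ = 388 K, P₂ = 225 kPa.
W = 0 (no volume change).
ΔU = nCvΔT = 5.37×25.2×(388−535) = -19900 J.
Q = ΔU = -19900 J.
Net over both steps: W = 2410 J, Q = -10200 J, ΔU = -12600 J.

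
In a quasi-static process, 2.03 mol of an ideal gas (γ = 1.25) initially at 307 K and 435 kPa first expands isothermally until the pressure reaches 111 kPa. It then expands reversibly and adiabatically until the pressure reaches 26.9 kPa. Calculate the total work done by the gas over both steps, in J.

V₁ = nRT₁/P₁ = 2.03×8.314×307/435 = 11.9 L.
Step 1 — Isothermal: T stays 307 K; PV = const ⇒ V₂ = 46.7 L, P₂ = 111 kPa.
ΔU = 0 (ideal gas, T constant).
W = nRT ln(V₂/V₁) = 2.03×8.314×307×ln(3.92) = 7080 J.
Q = ΔU + W = 7080 J.
State after step 1: P = 111 kPa, V = 46.7 L, T = 307 K.
Step 2 — Adiabatic: T₂/T₁ = (P₂/P₁)^((γ−1)/γ) ⇒ T₂ = 307×(0.242)^0.200 = 231 K; V₂ = 145 L.
ΔU = nCvΔT = 2.03×33.3×(231−307) = -5120 J.
Q = 0 for an adiabatic process, so W = −ΔU = 5120 J.
Net over both steps: W = 12200 J, Q = 7080 J, ΔU = -5120 J.

12200 J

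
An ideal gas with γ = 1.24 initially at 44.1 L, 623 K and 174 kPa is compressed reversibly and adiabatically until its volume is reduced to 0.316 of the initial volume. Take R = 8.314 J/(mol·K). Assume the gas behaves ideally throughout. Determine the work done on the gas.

10200 J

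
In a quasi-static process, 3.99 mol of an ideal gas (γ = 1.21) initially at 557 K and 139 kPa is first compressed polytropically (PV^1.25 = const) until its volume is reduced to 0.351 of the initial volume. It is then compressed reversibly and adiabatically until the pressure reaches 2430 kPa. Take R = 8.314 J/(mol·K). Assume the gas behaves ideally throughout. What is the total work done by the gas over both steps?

V₁ = nRT₁/P₁ = 3.99×8.314×557/139 = 133 L.
Step 1 — Polytropic n=1.25: T₂ = T₁(V₁/V₂)^(n−1) = 557×(2.85)^0.25 = 724 K; P₂ = P₁(V₁/V₂)^n = 514 kPa.
W = (P₁V₁−P₂V₂)/(n−1) = (139×133−514×46.7)/0.25 = -22100 J.
ΔU = nCvΔT = 3.99×39.6×(724−557) = 26300 J.
Q = ΔU + W = 4210 J.
State after step 1: P = 514 kPa, V = 46.7 L, T = 724 K.
Step 2 — Adiabatic: T₂/T₁ = (P₂/P₁)^((γ−1)/γ) ⇒ T₂ = 724×(4.72)^0.174 = 947 K; V₂ = 12.9 L.
ΔU = nCvΔT = 3.99×39.6×(947−724) = 35300 J.
Q = 0 for an adiabatic process, so W = −ΔU = -35300 J.
Net over both steps: W = -57500 J, Q = 4210 J, ΔU = 61700 J.

-57500 J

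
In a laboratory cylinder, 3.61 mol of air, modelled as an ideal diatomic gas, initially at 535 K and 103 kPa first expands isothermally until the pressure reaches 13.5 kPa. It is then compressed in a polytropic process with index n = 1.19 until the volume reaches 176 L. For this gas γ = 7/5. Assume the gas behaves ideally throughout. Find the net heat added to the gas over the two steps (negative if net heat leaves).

V₁ = nRT₁/P₁ = 3.61×8.314×535/103 = 156 L.
Step 1 — Isothermal: T stays 535 K; PV = const ⇒ V₂ = 1190 L, P₂ = 13.5 kPa.
ΔU = 0 (ideal gas, T constant).
W = nRT ln(V₂/V₁) = 3.61×8.314×535×ln(7.63) = 32600 J.
Q = ΔU + W = 32600 J.
State after step 1: P = 13.5 kPa, V = 1190 L, T = 535 K.
Step 2 — Polytropic n=1.19: T₂ = T₁(V₁/V₂)^(n−1) = 535×(6.76)^0.19 = 769 K; P₂ = P₁(V₁/V₂)^n = 131 kPa.
W = (P₁V₁−P₂V₂)/(n−1) = (13.5×1190−131×176)/0.19 = -37000 J.
ΔU = nCvΔT = 3.61×20.8×(769−535) = 17600 J.
Q = ΔU + W = -19400 J.
Net over both steps: W = -4360 J, Q = 13200 J, ΔU = 17600 J.

13200 J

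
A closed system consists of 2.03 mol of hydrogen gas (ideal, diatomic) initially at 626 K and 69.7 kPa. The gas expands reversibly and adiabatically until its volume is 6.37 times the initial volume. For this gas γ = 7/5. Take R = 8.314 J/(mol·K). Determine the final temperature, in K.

298 K

V₁ = nRT₁/P₁ = 2.03×8.314×626/69.7 = 152 L.
Adiabatic: TV^(γ−1) = const ⇒ T₂ = 626×(0.157)^0.400 = 298 K; PV^γ = const ⇒ P₂ = 5.22 kPa.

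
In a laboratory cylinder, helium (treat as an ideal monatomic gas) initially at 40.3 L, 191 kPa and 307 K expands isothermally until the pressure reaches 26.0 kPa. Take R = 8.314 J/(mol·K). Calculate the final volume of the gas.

296 L

Isothermal: T stays 307 K; PV = const ⇒ V₂ = 296 L, P₂ = 26.0 kPa.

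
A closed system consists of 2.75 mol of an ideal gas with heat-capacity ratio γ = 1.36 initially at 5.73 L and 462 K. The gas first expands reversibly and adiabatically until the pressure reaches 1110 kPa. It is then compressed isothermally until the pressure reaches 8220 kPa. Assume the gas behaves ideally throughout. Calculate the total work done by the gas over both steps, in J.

P₁ = nRT₁/V₁ = 2.75×8.314×462/5.73 = 1840 kPa.
Step 1 — Adiabatic: T₂/T₁ = (P₂/P₁)^((γ−1)/γ) ⇒ T₂ = 462×(0.602)^0.265 = 404 K; V₂ = 8.32 L.
ΔU = nCvΔT = 2.75×23.1×(404−462) = -3690 J.
Q = 0 for an adiabatic process, so W = −ΔU = 3690 J.
State after step 1: P = 1110 kPa, V = 8.32 L, T = 404 K.
Step 2 — Isothermal: T stays 404 K; PV = const ⇒ V₂ = 1.12 L, P₂ = 8220 kPa.
ΔU = 0 (ideal gas, T constant).
W = nRT ln(V₂/V₁) = 2.75×8.314×404×ln(0.135) = -18500 J.
Q = ΔU + W = -18500 J.
Net over both steps: W = -14800 J, Q = -18500 J, ΔU = -3690 J.

-14800 J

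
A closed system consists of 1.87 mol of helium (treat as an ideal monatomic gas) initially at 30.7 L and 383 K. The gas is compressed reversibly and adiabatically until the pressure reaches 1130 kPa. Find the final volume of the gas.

10.7 L

P₁ = nRT₁/V₁ = 1.87×8.314×383/30.7 = 194 kPa.
Adiabatic: T₂/T₁ = (P₂/P₁)^((γ−1)/γ) ⇒ T₂ = 383×(5.83)^0.400 = 775 K; V₂ = 10.7 L.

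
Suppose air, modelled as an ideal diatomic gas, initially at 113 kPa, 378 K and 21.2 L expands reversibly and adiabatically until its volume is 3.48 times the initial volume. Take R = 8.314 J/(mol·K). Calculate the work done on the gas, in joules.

-2350 J

n = P₁V₁/(RT₁) = 113×21.2/(8.314×378) = 0.762 mol.
Adiabatic: TV^(γ−1) = const ⇒ T₂ = 378×(0.287)^0.400 = 230 K; PV^γ = const ⇒ P₂ = 19.7 kPa.
ΔU = nCvΔT = 0.762×20.8×(230−378) = -2350 J.
Q = 0 for an adiabatic process, so W = −ΔU = 2350 J.
Work done on the gas = −W_by = -2350 J.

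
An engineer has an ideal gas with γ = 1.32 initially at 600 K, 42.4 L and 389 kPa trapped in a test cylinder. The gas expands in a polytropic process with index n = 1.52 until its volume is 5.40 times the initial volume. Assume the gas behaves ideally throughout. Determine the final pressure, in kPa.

30.0 kPa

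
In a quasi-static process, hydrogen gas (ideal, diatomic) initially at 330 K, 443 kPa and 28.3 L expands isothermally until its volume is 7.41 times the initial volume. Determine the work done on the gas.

-25100 J

n = P₁V₁/(RT₁) = 443×28.3/(8.314×330) = 4.57 mol.
Isothermal: T stays 330 K; PV = const ⇒ V₂ = 210 L, P₂ = 59.8 kPa.
W = nRT ln(V₂/V₁) = 4.57×8.314×330×ln(7.41) = 25100 J.
Work done on the gas = −W_by = -25100 J.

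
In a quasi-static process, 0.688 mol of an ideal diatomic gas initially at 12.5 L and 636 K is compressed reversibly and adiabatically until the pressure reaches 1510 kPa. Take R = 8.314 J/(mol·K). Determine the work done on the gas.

5460 J

P₁ = nRT₁/V₁ = 0.688×8.314×636/12.5 = 291 kPa.
Adiabatic: T₂/T₁ = (P₂/P₁)^((γ−1)/γ) ⇒ T₂ = 636×(5.19)^0.286 = 1020 K; V₂ = 3.86 L.
ΔU = nCvΔT = 0.688×20.8×(1020−636) = 5460 J.
Q = 0 for an adiabatic process, so W = −ΔU = -5460 J.
Work done on the gas = −W_by = 5460 J.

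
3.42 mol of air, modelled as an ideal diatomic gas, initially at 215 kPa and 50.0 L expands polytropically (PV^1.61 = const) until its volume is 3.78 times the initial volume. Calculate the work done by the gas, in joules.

9790 J

T₁ = P₁V₁/(nR) = 215×50.0/(3.42×8.314) = 378 K.
Polytropic n=1.61: T₂ = T₁(V₁/V₂)^(n−1) = 378×(0.265)^0.61 = 168 K; P₂ = P₁(V₁/V₂)^n = 25.3 kPa.
W = (P₁V₁−P₂V₂)/(n−1) = (215×50.0−25.3×189)/0.61 = 9790 J.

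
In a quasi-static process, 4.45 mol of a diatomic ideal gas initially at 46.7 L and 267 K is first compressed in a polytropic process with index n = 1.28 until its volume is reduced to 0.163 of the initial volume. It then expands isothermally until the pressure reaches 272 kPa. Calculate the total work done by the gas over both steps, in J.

P₁ = nRT₁/V₁ = 4.45×8.314×267/46.7 = 212 kPa.
Step 1 — Polytropic n=1.28: T₂ = T₁(V₁/V₂)^(n−1) = 267×(6.13)^0.28 = 444 K; P₂ = P₁(V₁/V₂)^n = 2160 kPa.
W = (P₁V₁−P₂V₂)/(n−1) = (212×46.7−2160×7.61)/0.28 = -23300 J.
ΔU = nCvΔT = 4.45×20.8×(444−267) = 16300 J.
Q = ΔU + W = -7000 J.
State after step 1: P = 2160 kPa, V = 7.61 L, T = 444 K.
Step 2 — Isothermal: T stays 444 K; PV = const ⇒ V₂ = 60.4 L, P₂ = 272 kPa.
ΔU = 0 (ideal gas, T constant).
W = nRT ln(V₂/V₁) = 4.45×8.314×444×ln(7.93) = 34000 J.
Q = ΔU + W = 34000 J.
Net over both steps: W = 10600 J, Q = 27000 J, ΔU = 16300 J.

10600 J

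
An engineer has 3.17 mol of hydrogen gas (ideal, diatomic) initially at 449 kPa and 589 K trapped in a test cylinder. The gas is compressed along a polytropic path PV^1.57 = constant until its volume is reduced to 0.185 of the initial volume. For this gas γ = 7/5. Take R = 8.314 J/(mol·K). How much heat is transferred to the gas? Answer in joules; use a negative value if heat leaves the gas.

18700 J

V₁ = nRT₁/P₁ = 3.17×8.314×589/449 = 34.6 L.
Polytropic n=1.57: T₂ = T₁(V₁/V₂)^(n−1) = 589×(5.41)^0.57 = 1540 K; P₂ = P₁(V₁/V₂)^n = 6350 kPa.
W = (P₁V₁−P₂V₂)/(n−1) = (449×34.6−6350×6.40)/0.57 = -44000 J.
ΔU = nCvΔT = 3.17×20.8×(1540−589) = 62700 J.
Q = ΔU + W = 18700 J.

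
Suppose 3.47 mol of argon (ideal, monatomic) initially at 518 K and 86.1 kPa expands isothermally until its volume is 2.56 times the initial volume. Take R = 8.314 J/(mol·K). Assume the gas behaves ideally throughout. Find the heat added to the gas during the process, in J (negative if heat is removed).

V₁ = nRT₁/P₁ = 3.47×8.314×518/86.1 = 174 L.
Isothermal: T stays 518 K; PV = const ⇒ V₂ = 444 L, P₂ = 33.6 kPa.
ΔU = 0 (ideal gas, T constant).
W = nRT ln(V₂/V₁) = 3.47×8.314×518×ln(2.56) = 14000 J.
Q = ΔU + W = 14000 J.

14000 J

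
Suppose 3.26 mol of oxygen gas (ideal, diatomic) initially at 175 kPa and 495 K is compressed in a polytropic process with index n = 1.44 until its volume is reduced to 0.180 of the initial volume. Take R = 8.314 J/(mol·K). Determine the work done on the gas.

34400 J

V₁ = nRT₁/P₁ = 3.26×8.314×495/175 = 76.7 L.
Polytropic n=1.44: T₂ = T₁(V₁/V₂)^(n−1) = 495×(5.56)^0.44 = 1050 K; P₂ = P₁(V₁/V₂)^n = 2070 kPa.
W = (P₁V₁−P₂V₂)/(n−1) = (175×76.7−2070×13.8)/0.44 = -34400 J.
Work done on the gas = −W_by = 34400 J.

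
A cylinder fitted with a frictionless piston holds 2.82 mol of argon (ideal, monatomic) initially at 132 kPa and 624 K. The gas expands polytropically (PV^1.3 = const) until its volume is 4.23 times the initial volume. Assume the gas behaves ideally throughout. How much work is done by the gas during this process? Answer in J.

V₁ = nRT₁/P₁ = 2.82×8.314×624/132 = 111 L.
Polytropic n=1.3: T₂ = T₁(V₁/V₂)^(n−1) = 624×(0.236)^0.30 = 405 K; P₂ = P₁(V₁/V₂)^n = 20.2 kPa.
W = (P₁V₁−P₂V₂)/(n−1) = (132×111−20.2×469)/0.30 = 17100 J.

17100 J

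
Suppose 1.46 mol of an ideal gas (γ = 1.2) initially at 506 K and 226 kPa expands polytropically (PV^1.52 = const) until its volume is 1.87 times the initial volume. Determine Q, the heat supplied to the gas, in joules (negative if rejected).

V₁ = nRT₁/P₁ = 1.46×8.314×506/226 = 27.2 L.
Polytropic n=1.52: T₂ = T₁(V₁/V₂)^(n−1) = 506×(0.535)^0.52 = 365 K; P₂ = P₁(V₁/V₂)^n = 87.3 kPa.
W = (P₁V₁−P₂V₂)/(n−1) = (226×27.2−87.3×50.8)/0.52 = 3280 J.
ΔU = nCvΔT = 1.46×41.6×(365−506) = -8530 J.
Q = ΔU + W = -5250 J.

-5250 J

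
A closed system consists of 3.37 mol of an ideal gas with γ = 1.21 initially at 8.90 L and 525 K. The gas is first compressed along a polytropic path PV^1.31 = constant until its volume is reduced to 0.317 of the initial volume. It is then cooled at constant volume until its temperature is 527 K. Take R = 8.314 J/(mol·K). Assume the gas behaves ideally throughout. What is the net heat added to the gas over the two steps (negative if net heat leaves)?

P₁ = nRT₁/V₁ = 3.37×8.314×525/8.90 = 1650 kPa.
Step 1 — Polytropic n=1.31: T₂ = T₁(V₁/V₂)^(n−1) = 525×(3.15)^0.31 = 750 K; P₂ = P₁(V₁/V₂)^n = 7440 kPa.
W = (P₁V₁−P₂V₂)/(n−1) = (1650×8.90−7440×2.82)/0.31 = -20300 J.
ΔU = nCvΔT = 3.37×39.6×(750−525) = 30000 J.
Q = ΔU + W = 9670 J.
State after step 1: P = 7440 kPa, V = 2.82 L, T = 750 K.
Step 2 — Isochoric: V stays 2.82 L; P/T = const ⇒ T₂ = 527 K, P₂ = 5230 kPa.
W = 0 (no volume change).
ΔU = nCvΔT = 3.37×39.6×(527−750) = -29700 J.
Q = ΔU = -29700 J.
Net over both steps: W = -20300 J, Q = -20000 J, ΔU = 267 J.

-20000 J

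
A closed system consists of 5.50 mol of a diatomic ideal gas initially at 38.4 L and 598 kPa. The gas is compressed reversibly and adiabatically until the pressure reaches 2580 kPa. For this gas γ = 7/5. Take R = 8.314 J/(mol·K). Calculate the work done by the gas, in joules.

-29800 J

T₁ = P₁V₁/(nR) = 598×38.4/(5.50×8.314) = 502 K.
Adiabatic: T₂/T₁ = (P₂/P₁)^((γ−1)/γ) ⇒ T₂ = 502×(4.31)^0.286 = 763 K; V₂ = 13.5 L.
ΔU = nCvΔT = 5.50×20.8×(763−502) = 29800 J.
Q = 0 for an adiabatic process, so W = −ΔU = -29800 J.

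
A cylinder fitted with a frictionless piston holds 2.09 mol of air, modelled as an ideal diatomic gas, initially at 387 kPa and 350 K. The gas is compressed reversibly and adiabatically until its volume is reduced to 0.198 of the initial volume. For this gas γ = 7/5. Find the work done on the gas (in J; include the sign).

13900 J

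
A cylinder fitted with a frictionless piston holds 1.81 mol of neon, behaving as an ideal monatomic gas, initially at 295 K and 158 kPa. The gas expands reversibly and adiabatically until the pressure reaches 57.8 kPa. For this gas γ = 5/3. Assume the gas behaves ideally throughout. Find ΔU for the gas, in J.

V₁ = nRT₁/P₁ = 1.81×8.314×295/158 = 28.1 L.
Adiabatic: T₂/T₁ = (P₂/P₁)^((γ−1)/γ) ⇒ T₂ = 295×(0.366)^0.400 = 197 K; V₂ = 51.4 L.
For an ideal gas ΔU = nCvΔT with Cv = (3/2)R = 12.5 J/(mol·K).
ΔU = 1.81×12.5×(197−295) = -2210 J.

-2210 J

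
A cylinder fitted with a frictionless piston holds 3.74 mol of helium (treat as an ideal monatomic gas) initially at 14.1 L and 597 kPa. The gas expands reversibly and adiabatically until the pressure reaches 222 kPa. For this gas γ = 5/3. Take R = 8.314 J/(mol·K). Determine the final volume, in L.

25.5 L

T₁ = P₁V₁/(nR) = 597×14.1/(3.74×8.314) = 271 K.
Adiabatic: T₂/T₁ = (P₂/P₁)^((γ−1)/γ) ⇒ T₂ = 271×(0.372)^0.400 = 182 K; V₂ = 25.5 L.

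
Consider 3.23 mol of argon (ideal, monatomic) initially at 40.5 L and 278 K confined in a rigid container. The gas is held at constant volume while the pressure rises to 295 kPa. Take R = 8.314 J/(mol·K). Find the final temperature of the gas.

445 K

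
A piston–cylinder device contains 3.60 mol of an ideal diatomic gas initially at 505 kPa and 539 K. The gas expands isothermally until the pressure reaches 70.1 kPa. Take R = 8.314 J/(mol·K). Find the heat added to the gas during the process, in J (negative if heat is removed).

V₁ = nRT₁/P₁ = 3.60×8.314×539/505 = 31.9 L.
Isothermal: T stays 539 K; PV = const ⇒ V₂ = 230 L, P₂ = 70.1 kPa.
ΔU = 0 (ideal gas, T constant).
W = nRT ln(V₂/V₁) = 3.60×8.314×539×ln(7.20) = 31900 J.
Q = ΔU + W = 31900 J.

31900 J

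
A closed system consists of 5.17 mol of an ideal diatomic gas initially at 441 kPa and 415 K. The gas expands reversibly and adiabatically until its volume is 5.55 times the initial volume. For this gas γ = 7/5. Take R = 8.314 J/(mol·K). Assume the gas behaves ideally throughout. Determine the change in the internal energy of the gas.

-22100 J

V₁ = nRT₁/P₁ = 5.17×8.314×415/441 = 40.4 L.
Adiabatic: TV^(γ−1) = const ⇒ T₂ = 415×(0.180)^0.400 = 209 K; PV^γ = const ⇒ P₂ = 40.0 kPa.
For an ideal gas ΔU = nCvΔT with Cv = (5/2)R = 20.8 J/(mol·K).
ΔU = 5.17×20.8×(209−415) = -22100 J.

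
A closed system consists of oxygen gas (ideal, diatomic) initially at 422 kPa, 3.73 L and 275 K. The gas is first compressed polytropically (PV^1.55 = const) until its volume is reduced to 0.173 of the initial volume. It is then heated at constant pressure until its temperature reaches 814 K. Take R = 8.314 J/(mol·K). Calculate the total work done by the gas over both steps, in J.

-4120 J

n = P₁V₁/(RT₁) = 422×3.73/(8.314×275) = 0.688 mol.
Step 1 — Polytropic n=1.55: T₂ = T₁(V₁/V₂)^(n−1) = 275×(5.78)^0.55 = 722 K; P₂ = P₁(V₁/V₂)^n = 6400 kPa.
W = (P₁V₁−P₂V₂)/(n−1) = (422×3.73−6400×0.645)/0.55 = -4650 J.
ΔU = nCvΔT = 0.688×20.8×(722−275) = 6390 J.
Q = ΔU + W = 1740 J.
State after step 1: P = 6400 kPa, V = 0.645 L, T = 722 K.
Step 2 — Isobaric: P stays 6400 kPa; V/T = const ⇒ T₂ = 814 K, V₂ = 0.728 L.
W = PΔV = 6400×(0.728−0.645) kPa·L = 528 J.
ΔU = nCvΔT = 0.688×20.8×(814−722) = 1320 J.
Q = ΔU + W = nCpΔT = 1850 J.
Net over both steps: W = -4120 J, Q = 3590 J, ΔU = 7710 J.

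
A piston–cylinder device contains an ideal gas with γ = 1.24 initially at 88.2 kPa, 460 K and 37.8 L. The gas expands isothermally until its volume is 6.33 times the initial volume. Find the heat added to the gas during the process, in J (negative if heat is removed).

6150 J

n = P₁V₁/(RT₁) = 88.2×37.8/(8.314×460) = 0.872 mol.
Isothermal: T stays 460 K; PV = const ⇒ V₂ = 239 L, P₂ = 13.9 kPa.
ΔU = 0 (ideal gas, T constant).
W = nRT ln(V₂/V₁) = 0.872×8.314×460×ln(6.33) = 6150 J.
Q = ΔU + W = 6150 J.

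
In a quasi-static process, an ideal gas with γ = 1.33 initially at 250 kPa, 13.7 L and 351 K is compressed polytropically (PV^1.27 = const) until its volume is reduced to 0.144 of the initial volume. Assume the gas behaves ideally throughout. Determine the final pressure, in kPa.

2930 kPa

Polytropic n=1.27: T₂ = T₁(V₁/V₂)^(n−1) = 351×(6.94)^0.27 = 592 K; P₂ = P₁(V₁/V₂)^n = 2930 kPa.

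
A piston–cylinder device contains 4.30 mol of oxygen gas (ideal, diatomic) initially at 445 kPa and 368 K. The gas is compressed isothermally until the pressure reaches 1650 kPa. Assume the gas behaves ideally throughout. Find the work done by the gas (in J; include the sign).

V₁ = nRT₁/P₁ = 4.30×8.314×368/445 = 29.6 L.
Isothermal: T stays 368 K; PV = const ⇒ V₂ = 7.97 L, P₂ = 1650 kPa.
W = nRT ln(V₂/V₁) = 4.30×8.314×368×ln(0.270) = -17200 J.

-17200 J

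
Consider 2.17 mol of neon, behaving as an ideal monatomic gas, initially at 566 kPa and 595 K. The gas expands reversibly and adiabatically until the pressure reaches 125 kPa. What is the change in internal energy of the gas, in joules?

-7300 J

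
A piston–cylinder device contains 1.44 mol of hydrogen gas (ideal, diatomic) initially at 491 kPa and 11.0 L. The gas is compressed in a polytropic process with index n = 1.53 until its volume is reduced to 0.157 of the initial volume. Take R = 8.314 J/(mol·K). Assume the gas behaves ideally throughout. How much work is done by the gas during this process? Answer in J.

-17000 J

T₁ = P₁V₁/(nR) = 491×11.0/(1.44×8.314) = 451 K.
Polytropic n=1.53: T₂ = T₁(V₁/V₂)^(n−1) = 451×(6.37)^0.53 = 1200 K; P₂ = P₁(V₁/V₂)^n = 8340 kPa.
W = (P₁V₁−P₂V₂)/(n−1) = (491×11.0−8340×1.73)/0.53 = -17000 J.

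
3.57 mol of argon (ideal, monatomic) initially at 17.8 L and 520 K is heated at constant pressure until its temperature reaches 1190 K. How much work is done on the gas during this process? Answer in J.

P₁ = nRT₁/V₁ = 3.57×8.314×520/17.8 = 867 kPa.
Isobaric: P stays 867 kPa; V/T = const ⇒ T₂ = 1190 K, V₂ = 40.7 L.
W = PΔV = 867×(40.7−17.8) kPa·L = 19900 J.
Work done on the gas = −W_by = -19900 J.

-19900 J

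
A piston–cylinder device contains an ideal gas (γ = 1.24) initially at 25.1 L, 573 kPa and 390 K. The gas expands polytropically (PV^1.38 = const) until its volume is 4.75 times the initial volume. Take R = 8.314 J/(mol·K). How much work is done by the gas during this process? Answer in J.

16900 J

n = P₁V₁/(RT₁) = 573×25.1/(8.314×390) = 4.44 mol.
Polytropic n=1.38: T₂ = T₁(V₁/V₂)^(n−1) = 390×(0.211)^0.38 = 216 K; P₂ = P₁(V₁/V₂)^n = 66.7 kPa.
W = (P₁V₁−P₂V₂)/(n−1) = (573×25.1−66.7×119)/0.38 = 16900 J.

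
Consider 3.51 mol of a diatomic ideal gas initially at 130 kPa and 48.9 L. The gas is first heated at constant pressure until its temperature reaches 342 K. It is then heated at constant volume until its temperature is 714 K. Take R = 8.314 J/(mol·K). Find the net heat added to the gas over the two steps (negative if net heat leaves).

39800 J

T₁ = P₁V₁/(nR) = 130×48.9/(3.51×8.314) = 218 K.
Step 1 — Isobaric: P stays 130 kPa; V/T = const ⇒ T₂ = 342 K, V₂ = 76.8 L.
W = PΔV = 130×(76.8−48.9) kPa·L = 3620 J.
ΔU = nCvΔT = 3.51×20.8×(342−218) = 9060 J.
Q = ΔU + W = nCpΔT = 12700 J.
State after step 1: P = 130 kPa, V = 76.8 L, T = 342 K.
Step 2 — Isochoric: V stays 76.8 L; P/T = const ⇒ T₂ = 714 K, P₂ = 271 kPa.
W = 0 (no volume change).
ΔU = nCvΔT = 3.51×20.8×(714−342) = 27100 J.
Q = ΔU = 27100 J.
Net over both steps: W = 3620 J, Q = 39800 J, ΔU = 36200 J.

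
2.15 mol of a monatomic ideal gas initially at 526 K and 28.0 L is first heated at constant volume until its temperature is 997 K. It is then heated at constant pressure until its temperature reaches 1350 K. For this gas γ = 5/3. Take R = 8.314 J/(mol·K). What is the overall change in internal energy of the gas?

22100 J

P₁ = nRT₁/V₁ = 2.15×8.314×526/28.0 = 336 kPa.
Step 1 — Isochoric: V stays 28.0 L; P/T = const ⇒ T₂ = 997 K, P₂ = 636 kPa.
W = 0 (no volume change).
ΔU = nCvΔT = 2.15×12.5×(997−526) = 12600 J.
Q = ΔU = 12600 J.
State after step 1: P = 636 kPa, V = 28.0 L, T = 997 K.
Step 2 — Isobaric: P stays 636 kPa; V/T = const ⇒ T₂ = 1350 K, V₂ = 37.9 L.
W = PΔV = 636×(37.9−28.0) kPa·L = 6310 J.
ΔU = nCvΔT = 2.15×12.5×(1350−997) = 9460 J.
Q = ΔU + W = nCpΔT = 15800 J.
Net over both steps: W = 6310 J, Q = 28400 J, ΔU = 22100 J.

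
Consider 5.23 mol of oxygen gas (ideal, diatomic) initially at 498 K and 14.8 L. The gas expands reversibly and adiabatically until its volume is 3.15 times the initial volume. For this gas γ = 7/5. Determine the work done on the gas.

P₁ = nRT₁/V₁ = 5.23×8.314×498/14.8 = 1460 kPa.
Adiabatic: TV^(γ−1) = const ⇒ T₂ = 498×(0.317)^0.400 = 315 K; PV^γ = const ⇒ P₂ = 294 kPa.
ΔU = nCvΔT = 5.23×20.8×(315−498) = -19900 J.
Q = 0 for an adiabatic process, so W = −ΔU = 19900 J.
Work done on the gas = −W_by = -19900 J.

-19900 J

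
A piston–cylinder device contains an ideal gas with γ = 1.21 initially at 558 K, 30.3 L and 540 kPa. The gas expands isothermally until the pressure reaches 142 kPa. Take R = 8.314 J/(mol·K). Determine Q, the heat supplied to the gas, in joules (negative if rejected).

21900 J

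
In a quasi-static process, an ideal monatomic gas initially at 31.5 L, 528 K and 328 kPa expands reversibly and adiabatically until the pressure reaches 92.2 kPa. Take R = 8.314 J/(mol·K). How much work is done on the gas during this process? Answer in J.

-6170 J

n = P₁V₁/(RT₁) = 328×31.5/(8.314×528) = 2.35 mol.
Adiabatic: T₂/T₁ = (P₂/P₁)^((γ−1)/γ) ⇒ T₂ = 528×(0.281)^0.400 = 318 K; V₂ = 67.5 L.
ΔU = nCvΔT = 2.35×12.5×(318−528) = -6170 J.
Q = 0 for an adiabatic process, so W = −ΔU = 6170 J.
Work done on the gas = −W_by = -6170 J.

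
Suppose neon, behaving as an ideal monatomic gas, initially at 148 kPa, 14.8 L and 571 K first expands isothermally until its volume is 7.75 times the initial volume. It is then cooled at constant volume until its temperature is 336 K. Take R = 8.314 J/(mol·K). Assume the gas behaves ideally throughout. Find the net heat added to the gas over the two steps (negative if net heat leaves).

n = P₁V₁/(RT₁) = 148×14.8/(8.314×571) = 0.461 mol.
Step 1 — Isothermal: T stays 571 K; PV = const ⇒ V₂ = 115 L, P₂ = 19.1 kPa.
ΔU = 0 (ideal gas, T constant).
W = nRT ln(V₂/V₁) = 0.461×8.314×571×ln(7.75) = 4490 J.
Q = ΔU + W = 4490 J.
State after step 1: P = 19.1 kPa, V = 115 L, T = 571 K.
Step 2 — Isochoric: V stays 115 L; P/T = const ⇒ T₂ = 336 K, P₂ = 11.2 kPa.
W = 0 (no volume change).
ΔU = nCvΔT = 0.461×12.5×(336−571) = -1350 J.
Q = ΔU = -1350 J.
Net over both steps: W = 4490 J, Q = 3130 J, ΔU = -1350 J.

3130 J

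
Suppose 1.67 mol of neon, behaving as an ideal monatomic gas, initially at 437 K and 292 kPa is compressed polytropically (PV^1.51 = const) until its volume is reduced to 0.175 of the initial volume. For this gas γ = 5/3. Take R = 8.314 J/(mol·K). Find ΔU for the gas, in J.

V₁ = nRT₁/P₁ = 1.67×8.314×437/292 = 20.8 L.
Polytropic n=1.51: T₂ = T₁(V₁/V₂)^(n−1) = 437×(5.71)^0.51 = 1060 K; P₂ = P₁(V₁/V₂)^n = 4060 kPa.
For an ideal gas ΔU = nCvΔT with Cv = (3/2)R = 12.5 J/(mol·K).
ΔU = 1.67×12.5×(1060−437) = 13000 J.

13000 J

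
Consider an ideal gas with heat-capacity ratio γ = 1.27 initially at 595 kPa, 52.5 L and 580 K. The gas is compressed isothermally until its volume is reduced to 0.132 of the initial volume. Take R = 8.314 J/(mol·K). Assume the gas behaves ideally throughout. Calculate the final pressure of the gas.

4510 kPa

Isothermal: T stays 580 K; PV = const ⇒ V₂ = 6.93 L, P₂ = 4510 kPa.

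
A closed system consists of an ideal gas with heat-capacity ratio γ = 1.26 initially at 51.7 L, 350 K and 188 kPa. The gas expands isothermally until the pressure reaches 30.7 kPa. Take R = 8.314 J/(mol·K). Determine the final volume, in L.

Isothermal: T stays 350 K; PV = const ⇒ V₂ = 317 L, P₂ = 30.7 kPa.

317 L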